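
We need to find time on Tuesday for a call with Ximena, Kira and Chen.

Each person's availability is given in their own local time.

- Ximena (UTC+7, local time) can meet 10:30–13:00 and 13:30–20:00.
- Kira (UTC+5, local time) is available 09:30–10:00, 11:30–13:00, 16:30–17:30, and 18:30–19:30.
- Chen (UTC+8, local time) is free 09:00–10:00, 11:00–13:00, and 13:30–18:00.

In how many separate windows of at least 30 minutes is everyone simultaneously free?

Ximena → UTC: 03:30–06:00, 06:30–13:00.
Kira → UTC: 04:30–05:00, 06:30–08:00, 11:30–12:30, 13:30–14:30.
Chen → UTC: 01:00–02:00, 03:00–05:00, 05:30–10:00.
Ximena ∩ Kira: 04:30–05:00, 06:30–08:00, 11:30–12:30.
Ximena ∩ Kira ∩ Chen: 04:30–05:00, 06:30–08:00.
Windows ≥ 30 min: 04:30–05:00, 06:30–08:00.
That's 2 windows.

2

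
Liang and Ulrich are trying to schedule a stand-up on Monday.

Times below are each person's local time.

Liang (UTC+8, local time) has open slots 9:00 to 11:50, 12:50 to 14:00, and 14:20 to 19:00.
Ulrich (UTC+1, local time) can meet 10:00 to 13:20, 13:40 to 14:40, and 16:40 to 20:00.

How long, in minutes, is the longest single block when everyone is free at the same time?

120 minutes

Liang → UTC: 01:00–03:50, 04:50–06:00, 06:20–11:00.
Ulrich → UTC: 09:00–12:20, 12:40–13:40, 15:40–19:00.
Liang ∩ Ulrich: 09:00–11:00.
Single common window of 120 minutes.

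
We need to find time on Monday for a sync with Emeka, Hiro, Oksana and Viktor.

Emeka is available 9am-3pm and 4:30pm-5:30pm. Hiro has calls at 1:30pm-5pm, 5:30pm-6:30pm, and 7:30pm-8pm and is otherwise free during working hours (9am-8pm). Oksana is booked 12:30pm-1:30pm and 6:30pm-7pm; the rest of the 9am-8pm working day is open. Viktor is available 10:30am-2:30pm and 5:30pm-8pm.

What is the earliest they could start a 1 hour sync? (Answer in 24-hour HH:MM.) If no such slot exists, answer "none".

Hiro free within 09:00–20:00: 09:00–13:30, 17:00–17:30, 18:30–19:30.
Oksana free within 09:00–20:00: 09:00–12:30, 13:30–18:30, 19:00–20:00.
Emeka ∩ Hiro: 09:00–13:30, 17:00–17:30.
Emeka ∩ Hiro ∩ Oksana: 09:00–12:30, 17:00–17:30.
Emeka ∩ Hiro ∩ Oksana ∩ Viktor: 10:30–12:30.
Windows ≥ 60 min: 10:30–12:30.
Earliest such window starts at 10:30.

10:30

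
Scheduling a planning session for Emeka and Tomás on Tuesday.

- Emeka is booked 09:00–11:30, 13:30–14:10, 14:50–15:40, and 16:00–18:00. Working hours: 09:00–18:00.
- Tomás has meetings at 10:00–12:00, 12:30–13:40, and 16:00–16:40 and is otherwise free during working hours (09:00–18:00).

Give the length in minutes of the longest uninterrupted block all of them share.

Emeka free within 09:00–18:00: 11:30–13:30, 14:10–14:50, 15:40–16:00.
Tomás free within 09:00–18:00: 09:00–10:00, 12:00–12:30, 13:40–16:00, 16:40–18:00.
Emeka ∩ Tomás: 12:00–12:30, 14:10–14:50, 15:40–16:00.
Common window lengths: 30, 40, 20 min; longest is 40.

40 minutes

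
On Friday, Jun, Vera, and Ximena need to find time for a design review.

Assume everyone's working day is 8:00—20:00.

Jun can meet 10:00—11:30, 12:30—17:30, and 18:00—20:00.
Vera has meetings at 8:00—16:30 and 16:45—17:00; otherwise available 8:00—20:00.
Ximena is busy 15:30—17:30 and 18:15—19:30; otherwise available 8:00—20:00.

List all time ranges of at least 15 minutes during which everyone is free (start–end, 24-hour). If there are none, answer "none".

Vera free within 08:00–20:00: 16:30–16:45, 17:00–20:00.
Ximena free within 08:00–20:00: 08:00–15:30, 17:30–18:15, 19:30–20:00.
Jun ∩ Vera: 16:30–16:45, 17:00–17:30, 18:00–20:00.
Jun ∩ Vera ∩ Ximena: 18:00–18:15, 19:30–20:00.
Windows ≥ 15 min: 18:00–18:15, 19:30–20:00.

18:00–18:15, 19:30–20:00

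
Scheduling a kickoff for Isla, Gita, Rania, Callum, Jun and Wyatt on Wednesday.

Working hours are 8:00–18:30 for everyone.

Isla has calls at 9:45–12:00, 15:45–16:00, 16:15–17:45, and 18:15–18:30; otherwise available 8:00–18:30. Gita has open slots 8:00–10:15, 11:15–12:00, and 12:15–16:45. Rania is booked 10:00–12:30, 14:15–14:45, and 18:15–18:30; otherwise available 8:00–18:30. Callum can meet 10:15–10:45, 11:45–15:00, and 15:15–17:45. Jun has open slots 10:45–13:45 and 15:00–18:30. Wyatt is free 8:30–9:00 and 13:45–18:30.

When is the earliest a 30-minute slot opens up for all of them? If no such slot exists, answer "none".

15:15

Isla free within 08:00–18:30: 08:00–09:45, 12:00–15:45, 16:00–16:15, 17:45–18:15.
Rania free within 08:00–18:30: 08:00–10:00, 12:30–14:15, 14:45–18:15.
Isla ∩ Gita: 08:00–09:45, 12:15–15:45, 16:00–16:15.
Isla ∩ Gita ∩ Rania: 08:00–09:45, 12:30–14:15, 14:45–15:45, 16:00–16:15.
Isla ∩ Gita ∩ Rania ∩ Callum: 12:30–14:15, 14:45–15:00, 15:15–15:45, 16:00–16:15.
Isla ∩ Gita ∩ Rania ∩ Callum ∩ Jun: 12:30–13:45, 15:15–15:45, 16:00–16:15.
Isla ∩ Gita ∩ Rania ∩ Callum ∩ Jun ∩ Wyatt: 15:15–15:45, 16:00–16:15.
Windows ≥ 30 min: 15:15–15:45.
Earliest such window starts at 15:15.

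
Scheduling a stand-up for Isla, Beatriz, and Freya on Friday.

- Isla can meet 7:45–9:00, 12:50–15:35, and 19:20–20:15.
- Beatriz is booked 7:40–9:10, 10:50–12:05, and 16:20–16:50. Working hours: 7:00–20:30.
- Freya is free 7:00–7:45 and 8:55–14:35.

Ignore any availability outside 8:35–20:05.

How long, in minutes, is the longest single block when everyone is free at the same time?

Beatriz free within 07:00–20:30: 07:00–07:40, 09:10–10:50, 12:05–16:20, 16:50–20:30.
Isla ∩ Beatriz: 12:50–15:35, 19:20–20:15.
Isla ∩ Beatriz ∩ Freya: 12:50–14:35.
Restricted to 08:35–20:05: 12:50–14:35.
Single common window of 105 minutes.

105 minutes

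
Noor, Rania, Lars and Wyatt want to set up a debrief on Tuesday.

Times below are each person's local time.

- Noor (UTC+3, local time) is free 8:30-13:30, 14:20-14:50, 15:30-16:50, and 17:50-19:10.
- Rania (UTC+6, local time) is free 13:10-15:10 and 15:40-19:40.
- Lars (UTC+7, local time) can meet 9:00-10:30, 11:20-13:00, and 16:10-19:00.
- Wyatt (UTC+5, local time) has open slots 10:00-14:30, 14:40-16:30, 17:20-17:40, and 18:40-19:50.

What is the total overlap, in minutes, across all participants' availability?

60 minutes

Noor → UTC: 05:30–10:30, 11:20–11:50, 12:30–13:50, 14:50–16:10.
Rania → UTC: 07:10–09:10, 09:40–13:40.
Lars → UTC: 02:00–03:30, 04:20–06:00, 09:10–12:00.
Wyatt → UTC: 05:00–09:30, 09:40–11:30, 12:20–12:40, 13:40–14:50.
Noor ∩ Rania: 07:10–09:10, 09:40–10:30, 11:20–11:50, 12:30–13:40.
Noor ∩ Rania ∩ Lars: 09:40–10:30, 11:20–11:50.
Noor ∩ Rania ∩ Lars ∩ Wyatt: 09:40–10:30, 11:20–11:30.
Total common minutes: 50 + 10 = 60.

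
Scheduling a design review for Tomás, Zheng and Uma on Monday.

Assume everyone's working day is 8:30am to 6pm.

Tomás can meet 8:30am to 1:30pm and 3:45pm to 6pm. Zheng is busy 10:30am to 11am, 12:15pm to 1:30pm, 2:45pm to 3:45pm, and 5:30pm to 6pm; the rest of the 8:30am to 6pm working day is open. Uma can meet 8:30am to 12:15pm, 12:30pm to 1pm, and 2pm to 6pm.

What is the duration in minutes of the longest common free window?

Zheng free within 08:30–18:00: 08:30–10:30, 11:00–12:15, 13:30–14:45, 15:45–17:30.
Tomás ∩ Zheng: 08:30–10:30, 11:00–12:15, 15:45–17:30.
Tomás ∩ Zheng ∩ Uma: 08:30–10:30, 11:00–12:15, 15:45–17:30.
Common window lengths: 120, 75, 105 min; longest is 120.

120 minutes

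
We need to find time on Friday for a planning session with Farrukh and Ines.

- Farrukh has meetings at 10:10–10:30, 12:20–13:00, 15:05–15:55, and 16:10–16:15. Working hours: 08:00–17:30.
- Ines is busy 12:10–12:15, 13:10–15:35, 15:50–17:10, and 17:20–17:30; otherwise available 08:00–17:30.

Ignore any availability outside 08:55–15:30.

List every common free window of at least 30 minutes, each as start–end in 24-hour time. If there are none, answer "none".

Farrukh free within 08:00–17:30: 08:00–10:10, 10:30–12:20, 13:00–15:05, 15:55–16:10, 16:15–17:30.
Ines free within 08:00–17:30: 08:00–12:10, 12:15–13:10, 15:35–15:50, 17:10–17:20.
Farrukh ∩ Ines: 08:00–10:10, 10:30–12:10, 12:15–12:20, 13:00–13:10, 17:10–17:20.
Restricted to 08:55–15:30: 08:55–10:10, 10:30–12:10, 12:15–12:20, 13:00–13:10.
Windows ≥ 30 min: 08:55–10:10, 10:30–12:10.

08:55–10:10, 10:30–12:10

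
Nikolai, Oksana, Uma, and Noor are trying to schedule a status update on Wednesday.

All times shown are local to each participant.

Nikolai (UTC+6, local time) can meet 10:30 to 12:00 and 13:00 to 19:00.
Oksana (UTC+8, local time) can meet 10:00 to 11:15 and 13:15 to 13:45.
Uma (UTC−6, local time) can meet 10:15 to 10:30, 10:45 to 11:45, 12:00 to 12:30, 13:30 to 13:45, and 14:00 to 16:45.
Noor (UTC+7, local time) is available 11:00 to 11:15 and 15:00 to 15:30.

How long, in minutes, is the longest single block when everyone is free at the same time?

0 minutes

Nikolai → UTC: 04:30–06:00, 07:00–13:00.
Oksana → UTC: 02:00–03:15, 05:15–05:45.
Uma → UTC: 16:15–16:30, 16:45–17:45, 18:00–18:30, 19:30–19:45, 20:00–22:45.
Noor → UTC: 04:00–04:15, 08:00–08:30.
Nikolai ∩ Oksana: 05:15–05:45.
Nikolai ∩ Oksana ∩ Uma: (none).
Nikolai ∩ Oksana ∩ Uma ∩ Noor: (none).
No common window.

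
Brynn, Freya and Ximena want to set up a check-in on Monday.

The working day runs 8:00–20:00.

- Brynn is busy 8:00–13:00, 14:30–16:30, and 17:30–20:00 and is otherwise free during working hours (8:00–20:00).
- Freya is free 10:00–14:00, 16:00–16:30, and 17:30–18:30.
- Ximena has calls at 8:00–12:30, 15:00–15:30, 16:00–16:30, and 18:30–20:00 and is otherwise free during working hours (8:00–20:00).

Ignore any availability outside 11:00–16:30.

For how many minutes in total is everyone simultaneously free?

60 minutes

Brynn free within 08:00–20:00: 13:00–14:30, 16:30–17:30.
Ximena free within 08:00–20:00: 12:30–15:00, 15:30–16:00, 16:30–18:30.
Brynn ∩ Freya: 13:00–14:00.
Brynn ∩ Freya ∩ Ximena: 13:00–14:00.
Restricted to 11:00–16:30: 13:00–14:00.
Total common minutes: 60.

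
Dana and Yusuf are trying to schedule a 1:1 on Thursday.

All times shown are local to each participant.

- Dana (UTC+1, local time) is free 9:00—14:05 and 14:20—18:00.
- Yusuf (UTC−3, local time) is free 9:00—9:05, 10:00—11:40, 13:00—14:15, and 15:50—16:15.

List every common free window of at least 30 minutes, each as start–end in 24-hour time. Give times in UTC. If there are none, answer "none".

13:20–14:40, 16:00–17:00

Dana → UTC: 08:00–13:05, 13:20–17:00.
Yusuf → UTC: 12:00–12:05, 13:00–14:40, 16:00–17:15, 18:50–19:15.
Dana ∩ Yusuf: 12:00–12:05, 13:00–13:05, 13:20–14:40, 16:00–17:00.
Windows ≥ 30 min: 13:20–14:40, 16:00–17:00.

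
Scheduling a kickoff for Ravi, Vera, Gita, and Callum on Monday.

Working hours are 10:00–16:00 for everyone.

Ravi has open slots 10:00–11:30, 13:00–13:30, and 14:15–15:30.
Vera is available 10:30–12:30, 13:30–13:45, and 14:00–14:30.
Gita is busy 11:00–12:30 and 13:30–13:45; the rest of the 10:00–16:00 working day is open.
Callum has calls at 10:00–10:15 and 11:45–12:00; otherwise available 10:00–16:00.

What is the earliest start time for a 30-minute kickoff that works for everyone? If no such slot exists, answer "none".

Gita free within 10:00–16:00: 10:00–11:00, 12:30–13:30, 13:45–16:00.
Callum free within 10:00–16:00: 10:15–11:45, 12:00–16:00.
Ravi ∩ Vera: 10:30–11:30, 14:15–14:30.
Ravi ∩ Vera ∩ Gita: 10:30–11:00, 14:15–14:30.
Ravi ∩ Vera ∩ Gita ∩ Callum: 10:30–11:00, 14:15–14:30.
Windows ≥ 30 min: 10:30–11:00.
Earliest such window starts at 10:30.

10:30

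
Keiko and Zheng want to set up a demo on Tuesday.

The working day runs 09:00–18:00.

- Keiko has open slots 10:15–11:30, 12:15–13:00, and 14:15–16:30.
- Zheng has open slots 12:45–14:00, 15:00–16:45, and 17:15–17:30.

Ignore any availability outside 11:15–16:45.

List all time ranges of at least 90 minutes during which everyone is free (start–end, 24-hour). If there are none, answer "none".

Keiko ∩ Zheng: 12:45–13:00, 15:00–16:30.
Restricted to 11:15–16:45: 12:45–13:00, 15:00–16:30.
Windows ≥ 90 min: 15:00–16:30.

15:00–16:30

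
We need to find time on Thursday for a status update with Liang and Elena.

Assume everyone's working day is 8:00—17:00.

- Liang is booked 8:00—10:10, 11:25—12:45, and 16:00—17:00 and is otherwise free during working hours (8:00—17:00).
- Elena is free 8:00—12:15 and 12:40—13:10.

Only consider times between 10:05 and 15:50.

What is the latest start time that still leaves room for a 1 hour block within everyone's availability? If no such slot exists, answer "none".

10:25

Liang free within 08:00–17:00: 10:10–11:25, 12:45–16:00.
Liang ∩ Elena: 10:10–11:25, 12:45–13:10.
Restricted to 10:05–15:50: 10:10–11:25, 12:45–13:10.
Windows ≥ 60 min: 10:10–11:25.
Latest start in the last window 10:10–11:25 is 11:25 − 60 min = 10:25.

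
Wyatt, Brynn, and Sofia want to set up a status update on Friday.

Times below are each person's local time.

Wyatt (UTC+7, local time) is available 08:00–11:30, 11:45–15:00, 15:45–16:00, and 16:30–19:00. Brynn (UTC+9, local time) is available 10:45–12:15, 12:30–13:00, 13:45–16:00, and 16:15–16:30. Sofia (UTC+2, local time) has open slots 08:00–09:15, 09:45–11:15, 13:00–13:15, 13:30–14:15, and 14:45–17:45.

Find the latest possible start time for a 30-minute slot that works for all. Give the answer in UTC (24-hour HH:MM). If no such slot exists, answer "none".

06:30

Wyatt → UTC: 01:00–04:30, 04:45–08:00, 08:45–09:00, 09:30–12:00.
Brynn → UTC: 01:45–03:15, 03:30–04:00, 04:45–07:00, 07:15–07:30.
Sofia → UTC: 06:00–07:15, 07:45–09:15, 11:00–11:15, 11:30–12:15, 12:45–15:45.
Wyatt ∩ Brynn: 01:45–03:15, 03:30–04:00, 04:45–07:00, 07:15–07:30.
Wyatt ∩ Brynn ∩ Sofia: 06:00–07:00.
Windows ≥ 30 min: 06:00–07:00.
Latest start in the last window 06:00–07:00 is 07:00 − 30 min = 06:30.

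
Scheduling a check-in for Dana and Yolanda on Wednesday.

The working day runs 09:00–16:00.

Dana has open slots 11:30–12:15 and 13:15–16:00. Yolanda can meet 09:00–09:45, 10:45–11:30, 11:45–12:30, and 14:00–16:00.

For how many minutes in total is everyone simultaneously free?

150 minutes

Dana ∩ Yolanda: 11:45–12:15, 14:00–16:00.
Total common minutes: 30 + 120 = 150.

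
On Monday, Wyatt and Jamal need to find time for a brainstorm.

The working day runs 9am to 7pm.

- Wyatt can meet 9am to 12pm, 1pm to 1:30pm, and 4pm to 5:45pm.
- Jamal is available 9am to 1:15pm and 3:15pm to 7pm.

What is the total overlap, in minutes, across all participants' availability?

Wyatt ∩ Jamal: 09:00–12:00, 13:00–13:15, 16:00–17:45.
Total common minutes: 180 + 15 + 105 = 300.

300 minutes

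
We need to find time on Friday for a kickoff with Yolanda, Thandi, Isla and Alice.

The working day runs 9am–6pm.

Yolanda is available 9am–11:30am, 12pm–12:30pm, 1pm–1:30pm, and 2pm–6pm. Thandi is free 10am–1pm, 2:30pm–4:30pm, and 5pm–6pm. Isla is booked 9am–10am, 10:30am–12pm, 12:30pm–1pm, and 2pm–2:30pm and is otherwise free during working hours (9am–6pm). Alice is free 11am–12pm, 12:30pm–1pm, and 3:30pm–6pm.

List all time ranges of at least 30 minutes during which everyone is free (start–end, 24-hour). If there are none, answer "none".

15:30–16:30, 17:00–18:00

Isla free within 09:00–18:00: 10:00–10:30, 12:00–12:30, 13:00–14:00, 14:30–18:00.
Yolanda ∩ Thandi: 10:00–11:30, 12:00–12:30, 14:30–16:30, 17:00–18:00.
Yolanda ∩ Thandi ∩ Isla: 10:00–10:30, 12:00–12:30, 14:30–16:30, 17:00–18:00.
Yolanda ∩ Thandi ∩ Isla ∩ Alice: 15:30–16:30, 17:00–18:00.
Windows ≥ 30 min: 15:30–16:30, 17:00–18:00.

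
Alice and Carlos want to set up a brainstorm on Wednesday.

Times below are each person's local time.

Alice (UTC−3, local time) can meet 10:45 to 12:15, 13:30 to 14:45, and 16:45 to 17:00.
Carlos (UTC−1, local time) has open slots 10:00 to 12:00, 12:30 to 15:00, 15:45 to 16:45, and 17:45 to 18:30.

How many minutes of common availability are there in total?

150 minutes

Alice → UTC: 13:45–15:15, 16:30–17:45, 19:45–20:00.
Carlos → UTC: 11:00–13:00, 13:30–16:00, 16:45–17:45, 18:45–19:30.
Alice ∩ Carlos: 13:45–15:15, 16:45–17:45.
Total common minutes: 90 + 60 = 150.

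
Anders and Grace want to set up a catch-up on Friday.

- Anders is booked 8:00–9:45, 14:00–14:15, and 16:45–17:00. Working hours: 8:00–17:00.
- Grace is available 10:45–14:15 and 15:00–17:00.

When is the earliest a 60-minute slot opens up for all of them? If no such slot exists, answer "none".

10:45

Anders free within 08:00–17:00: 09:45–14:00, 14:15–16:45.
Anders ∩ Grace: 10:45–14:00, 15:00–16:45.
Windows ≥ 60 min: 10:45–14:00, 15:00–16:45.
Earliest such window starts at 10:45.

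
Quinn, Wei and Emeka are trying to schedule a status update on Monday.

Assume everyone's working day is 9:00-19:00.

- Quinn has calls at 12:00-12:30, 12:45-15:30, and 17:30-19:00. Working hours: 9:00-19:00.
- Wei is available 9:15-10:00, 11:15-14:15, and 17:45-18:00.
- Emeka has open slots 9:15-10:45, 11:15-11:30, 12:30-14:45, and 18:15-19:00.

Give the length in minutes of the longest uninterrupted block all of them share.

Quinn free within 09:00–19:00: 09:00–12:00, 12:30–12:45, 15:30–17:30.
Quinn ∩ Wei: 09:15–10:00, 11:15–12:00, 12:30–12:45.
Quinn ∩ Wei ∩ Emeka: 09:15–10:00, 11:15–11:30, 12:30–12:45.
Common window lengths: 45, 15, 15 min; longest is 45.

45 minutes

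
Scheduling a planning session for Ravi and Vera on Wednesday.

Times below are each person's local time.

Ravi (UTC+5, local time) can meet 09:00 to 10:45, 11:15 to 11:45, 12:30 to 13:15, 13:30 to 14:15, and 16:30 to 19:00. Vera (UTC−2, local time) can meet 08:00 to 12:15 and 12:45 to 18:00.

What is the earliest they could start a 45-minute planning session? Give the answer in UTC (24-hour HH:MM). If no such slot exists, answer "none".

Ravi → UTC: 04:00–05:45, 06:15–06:45, 07:30–08:15, 08:30–09:15, 11:30–14:00.
Vera → UTC: 10:00–14:15, 14:45–20:00.
Ravi ∩ Vera: 11:30–14:00.
Windows ≥ 45 min: 11:30–14:00.
Earliest such window starts at 11:30.

11:30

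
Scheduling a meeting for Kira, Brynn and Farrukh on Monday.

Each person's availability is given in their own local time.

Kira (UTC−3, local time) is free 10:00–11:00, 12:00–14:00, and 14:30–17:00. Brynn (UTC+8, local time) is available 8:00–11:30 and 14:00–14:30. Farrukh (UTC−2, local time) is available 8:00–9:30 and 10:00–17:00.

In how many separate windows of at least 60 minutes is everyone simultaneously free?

0

Kira → UTC: 13:00–14:00, 15:00–17:00, 17:30–20:00.
Brynn → UTC: 00:00–03:30, 06:00–06:30.
Farrukh → UTC: 10:00–11:30, 12:00–19:00.
Kira ∩ Brynn: (none).
Kira ∩ Brynn ∩ Farrukh: (none).
Windows ≥ 60 min: (none).
That's 0 windows.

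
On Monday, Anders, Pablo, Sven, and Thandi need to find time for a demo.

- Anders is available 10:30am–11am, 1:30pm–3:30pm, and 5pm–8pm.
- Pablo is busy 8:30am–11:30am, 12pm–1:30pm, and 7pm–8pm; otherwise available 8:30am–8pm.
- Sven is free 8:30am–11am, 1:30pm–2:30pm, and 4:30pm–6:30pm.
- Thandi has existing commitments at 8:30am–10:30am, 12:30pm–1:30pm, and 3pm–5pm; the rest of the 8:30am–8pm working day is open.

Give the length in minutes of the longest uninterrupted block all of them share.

90 minutes

Pablo free within 08:30–20:00: 11:30–12:00, 13:30–19:00.
Thandi free within 08:30–20:00: 10:30–12:30, 13:30–15:00, 17:00–20:00.
Anders ∩ Pablo: 13:30–15:30, 17:00–19:00.
Anders ∩ Pablo ∩ Sven: 13:30–14:30, 17:00–18:30.
Anders ∩ Pablo ∩ Sven ∩ Thandi: 13:30–14:30, 17:00–18:30.
Common window lengths: 60, 90 min; longest is 90.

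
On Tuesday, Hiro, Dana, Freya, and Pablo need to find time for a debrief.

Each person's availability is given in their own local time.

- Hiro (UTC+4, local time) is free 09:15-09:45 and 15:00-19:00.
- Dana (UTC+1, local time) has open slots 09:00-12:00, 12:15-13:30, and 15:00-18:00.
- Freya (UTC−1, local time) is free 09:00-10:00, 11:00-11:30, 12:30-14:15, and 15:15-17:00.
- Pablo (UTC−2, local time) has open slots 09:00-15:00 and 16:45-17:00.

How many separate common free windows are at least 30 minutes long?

2

Hiro → UTC: 05:15–05:45, 11:00–15:00.
Dana → UTC: 08:00–11:00, 11:15–12:30, 14:00–17:00.
Freya → UTC: 10:00–11:00, 12:00–12:30, 13:30–15:15, 16:15–18:00.
Pablo → UTC: 11:00–17:00, 18:45–19:00.
Hiro ∩ Dana: 11:15–12:30, 14:00–15:00.
Hiro ∩ Dana ∩ Freya: 12:00–12:30, 14:00–15:00.
Hiro ∩ Dana ∩ Freya ∩ Pablo: 12:00–12:30, 14:00–15:00.
Windows ≥ 30 min: 12:00–12:30, 14:00–15:00.
That's 2 windows.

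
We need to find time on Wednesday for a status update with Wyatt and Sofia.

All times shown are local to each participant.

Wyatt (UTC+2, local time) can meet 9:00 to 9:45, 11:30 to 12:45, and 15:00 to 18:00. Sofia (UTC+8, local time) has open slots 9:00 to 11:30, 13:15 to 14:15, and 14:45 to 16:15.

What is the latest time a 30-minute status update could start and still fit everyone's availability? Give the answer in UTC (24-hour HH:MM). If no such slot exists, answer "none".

07:15

Wyatt → UTC: 07:00–07:45, 09:30–10:45, 13:00–16:00.
Sofia → UTC: 01:00–03:30, 05:15–06:15, 06:45–08:15.
Wyatt ∩ Sofia: 07:00–07:45.
Windows ≥ 30 min: 07:00–07:45.
Latest start in the last window 07:00–07:45 is 07:45 − 30 min = 07:15.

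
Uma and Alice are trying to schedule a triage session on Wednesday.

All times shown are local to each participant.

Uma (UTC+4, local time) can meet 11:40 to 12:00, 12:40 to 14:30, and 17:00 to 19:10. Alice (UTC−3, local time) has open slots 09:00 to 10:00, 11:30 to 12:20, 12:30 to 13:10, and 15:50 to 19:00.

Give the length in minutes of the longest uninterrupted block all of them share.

Uma → UTC: 07:40–08:00, 08:40–10:30, 13:00–15:10.
Alice → UTC: 12:00–13:00, 14:30–15:20, 15:30–16:10, 18:50–22:00.
Uma ∩ Alice: 14:30–15:10.
Single common window of 40 minutes.

40 minutes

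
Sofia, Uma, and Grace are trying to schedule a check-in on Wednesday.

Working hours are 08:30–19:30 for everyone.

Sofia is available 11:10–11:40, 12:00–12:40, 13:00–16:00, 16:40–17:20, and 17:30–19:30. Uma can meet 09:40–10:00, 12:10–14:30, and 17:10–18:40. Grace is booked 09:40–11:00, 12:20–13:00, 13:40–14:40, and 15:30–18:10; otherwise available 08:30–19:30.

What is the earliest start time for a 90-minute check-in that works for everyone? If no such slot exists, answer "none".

Grace free within 08:30–19:30: 08:30–09:40, 11:00–12:20, 13:00–13:40, 14:40–15:30, 18:10–19:30.
Sofia ∩ Uma: 12:10–12:40, 13:00–14:30, 17:10–17:20, 17:30–18:40.
Sofia ∩ Uma ∩ Grace: 12:10–12:20, 13:00–13:40, 18:10–18:40.
Windows ≥ 90 min: (none).

none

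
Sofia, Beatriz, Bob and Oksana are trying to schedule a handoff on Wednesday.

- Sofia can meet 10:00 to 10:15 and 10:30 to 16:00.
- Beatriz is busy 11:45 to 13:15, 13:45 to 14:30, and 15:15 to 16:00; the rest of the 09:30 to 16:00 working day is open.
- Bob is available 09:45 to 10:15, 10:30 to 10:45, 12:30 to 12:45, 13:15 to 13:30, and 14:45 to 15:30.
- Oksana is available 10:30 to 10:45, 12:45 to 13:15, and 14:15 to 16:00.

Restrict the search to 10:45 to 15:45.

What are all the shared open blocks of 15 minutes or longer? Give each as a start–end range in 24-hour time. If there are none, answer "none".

Beatriz free within 09:30–16:00: 09:30–11:45, 13:15–13:45, 14:30–15:15.
Sofia ∩ Beatriz: 10:00–10:15, 10:30–11:45, 13:15–13:45, 14:30–15:15.
Sofia ∩ Beatriz ∩ Bob: 10:00–10:15, 10:30–10:45, 13:15–13:30, 14:45–15:15.
Sofia ∩ Beatriz ∩ Bob ∩ Oksana: 10:30–10:45, 14:45–15:15.
Restricted to 10:45–15:45: 14:45–15:15.
Windows ≥ 15 min: 14:45–15:15.

14:45–15:15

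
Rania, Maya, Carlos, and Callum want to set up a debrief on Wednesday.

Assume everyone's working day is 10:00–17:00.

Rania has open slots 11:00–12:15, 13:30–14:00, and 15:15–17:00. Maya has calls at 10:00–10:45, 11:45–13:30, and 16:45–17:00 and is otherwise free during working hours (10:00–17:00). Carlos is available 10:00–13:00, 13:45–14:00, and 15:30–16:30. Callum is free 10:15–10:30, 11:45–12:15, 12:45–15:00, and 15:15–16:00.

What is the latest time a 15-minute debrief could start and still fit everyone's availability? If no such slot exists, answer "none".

15:45

Maya free within 10:00–17:00: 10:45–11:45, 13:30–16:45.
Rania ∩ Maya: 11:00–11:45, 13:30–14:00, 15:15–16:45.
Rania ∩ Maya ∩ Carlos: 11:00–11:45, 13:45–14:00, 15:30–16:30.
Rania ∩ Maya ∩ Carlos ∩ Callum: 13:45–14:00, 15:30–16:00.
Windows ≥ 15 min: 13:45–14:00, 15:30–16:00.
Latest start in the last window 15:30–16:00 is 16:00 − 15 min = 15:45.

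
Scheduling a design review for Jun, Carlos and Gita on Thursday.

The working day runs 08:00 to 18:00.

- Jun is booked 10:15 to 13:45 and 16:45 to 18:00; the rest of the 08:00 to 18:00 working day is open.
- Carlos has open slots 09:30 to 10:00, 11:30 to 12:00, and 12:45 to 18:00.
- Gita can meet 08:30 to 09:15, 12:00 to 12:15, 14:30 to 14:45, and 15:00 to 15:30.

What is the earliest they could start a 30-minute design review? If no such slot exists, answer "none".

Jun free within 08:00–18:00: 08:00–10:15, 13:45–16:45.
Jun ∩ Carlos: 09:30–10:00, 13:45–16:45.
Jun ∩ Carlos ∩ Gita: 14:30–14:45, 15:00–15:30.
Windows ≥ 30 min: 15:00–15:30.
Earliest such window starts at 15:00.

15:00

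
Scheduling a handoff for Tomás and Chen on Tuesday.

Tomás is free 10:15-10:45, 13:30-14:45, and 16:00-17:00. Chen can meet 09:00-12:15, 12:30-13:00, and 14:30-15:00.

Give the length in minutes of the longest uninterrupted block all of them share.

Tomás ∩ Chen: 10:15–10:45, 14:30–14:45.
Common window lengths: 30, 15 min; longest is 30.

30 minutes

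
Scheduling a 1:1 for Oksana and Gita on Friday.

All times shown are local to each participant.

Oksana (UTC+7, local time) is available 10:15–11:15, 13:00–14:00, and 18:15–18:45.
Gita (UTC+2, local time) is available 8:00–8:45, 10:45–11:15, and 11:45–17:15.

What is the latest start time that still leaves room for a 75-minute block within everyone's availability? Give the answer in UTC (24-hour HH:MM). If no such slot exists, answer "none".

none

Oksana → UTC: 03:15–04:15, 06:00–07:00, 11:15–11:45.
Gita → UTC: 06:00–06:45, 08:45–09:15, 09:45–15:15.
Oksana ∩ Gita: 06:00–06:45, 11:15–11:45.
Windows ≥ 75 min: (none).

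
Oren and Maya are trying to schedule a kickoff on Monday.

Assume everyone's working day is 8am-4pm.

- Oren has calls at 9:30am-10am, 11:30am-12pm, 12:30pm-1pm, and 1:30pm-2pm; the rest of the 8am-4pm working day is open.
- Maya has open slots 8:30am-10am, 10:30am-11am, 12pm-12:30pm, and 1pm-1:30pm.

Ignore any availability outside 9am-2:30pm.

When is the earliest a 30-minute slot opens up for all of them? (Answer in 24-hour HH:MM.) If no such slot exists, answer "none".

09:00

Oren free within 08:00–16:00: 08:00–09:30, 10:00–11:30, 12:00–12:30, 13:00–13:30, 14:00–16:00.
Oren ∩ Maya: 08:30–09:30, 10:30–11:00, 12:00–12:30, 13:00–13:30.
Restricted to 09:00–14:30: 09:00–09:30, 10:30–11:00, 12:00–12:30, 13:00–13:30.
Windows ≥ 30 min: 09:00–09:30, 10:30–11:00, 12:00–12:30, 13:00–13:30.
Earliest such window starts at 09:00.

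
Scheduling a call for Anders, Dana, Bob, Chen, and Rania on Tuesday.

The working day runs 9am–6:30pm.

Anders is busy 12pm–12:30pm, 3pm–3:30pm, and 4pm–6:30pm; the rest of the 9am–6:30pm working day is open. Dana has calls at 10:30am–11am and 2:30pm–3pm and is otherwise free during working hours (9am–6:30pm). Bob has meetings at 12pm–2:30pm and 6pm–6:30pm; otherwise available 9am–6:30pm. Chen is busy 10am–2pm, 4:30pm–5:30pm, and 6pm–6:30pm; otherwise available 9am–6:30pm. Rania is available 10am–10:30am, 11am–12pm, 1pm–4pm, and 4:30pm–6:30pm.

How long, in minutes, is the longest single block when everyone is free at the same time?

Anders free within 09:00–18:30: 09:00–12:00, 12:30–15:00, 15:30–16:00.
Dana free within 09:00–18:30: 09:00–10:30, 11:00–14:30, 15:00–18:30.
Bob free within 09:00–18:30: 09:00–12:00, 14:30–18:00.
Chen free within 09:00–18:30: 09:00–10:00, 14:00–16:30, 17:30–18:00.
Anders ∩ Dana: 09:00–10:30, 11:00–12:00, 12:30–14:30, 15:30–16:00.
Anders ∩ Dana ∩ Bob: 09:00–10:30, 11:00–12:00, 15:30–16:00.
Anders ∩ Dana ∩ Bob ∩ Chen: 09:00–10:00, 15:30–16:00.
Anders ∩ Dana ∩ Bob ∩ Chen ∩ Rania: 15:30–16:00.
Single common window of 30 minutes.

30 minutes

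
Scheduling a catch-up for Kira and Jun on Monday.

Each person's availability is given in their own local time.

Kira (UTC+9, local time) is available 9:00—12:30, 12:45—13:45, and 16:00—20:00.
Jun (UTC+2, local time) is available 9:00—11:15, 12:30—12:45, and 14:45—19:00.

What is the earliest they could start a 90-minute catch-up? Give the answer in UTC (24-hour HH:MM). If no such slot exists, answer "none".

Kira → UTC: 00:00–03:30, 03:45–04:45, 07:00–11:00.
Jun → UTC: 07:00–09:15, 10:30–10:45, 12:45–17:00.
Kira ∩ Jun: 07:00–09:15, 10:30–10:45.
Windows ≥ 90 min: 07:00–09:15.
Earliest such window starts at 07:00.

07:00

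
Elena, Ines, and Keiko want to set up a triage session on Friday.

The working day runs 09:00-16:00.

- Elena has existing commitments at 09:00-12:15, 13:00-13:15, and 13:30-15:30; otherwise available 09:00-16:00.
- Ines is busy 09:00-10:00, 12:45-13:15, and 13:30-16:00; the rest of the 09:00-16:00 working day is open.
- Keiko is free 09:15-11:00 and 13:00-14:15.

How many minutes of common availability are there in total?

Elena free within 09:00–16:00: 12:15–13:00, 13:15–13:30, 15:30–16:00.
Ines free within 09:00–16:00: 10:00–12:45, 13:15–13:30.
Elena ∩ Ines: 12:15–12:45, 13:15–13:30.
Elena ∩ Ines ∩ Keiko: 13:15–13:30.
Total common minutes: 15.

15 minutes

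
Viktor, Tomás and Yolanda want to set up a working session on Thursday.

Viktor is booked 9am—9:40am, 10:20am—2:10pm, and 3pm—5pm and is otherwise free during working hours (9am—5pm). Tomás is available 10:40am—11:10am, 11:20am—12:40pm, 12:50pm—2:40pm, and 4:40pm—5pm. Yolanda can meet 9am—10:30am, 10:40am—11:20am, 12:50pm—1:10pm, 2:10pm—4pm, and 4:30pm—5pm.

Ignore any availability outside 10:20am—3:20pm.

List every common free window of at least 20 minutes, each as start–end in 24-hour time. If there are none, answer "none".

Viktor free within 09:00–17:00: 09:40–10:20, 14:10–15:00.
Viktor ∩ Tomás: 14:10–14:40.
Viktor ∩ Tomás ∩ Yolanda: 14:10–14:40.
Restricted to 10:20–15:20: 14:10–14:40.
Windows ≥ 20 min: 14:10–14:40.

14:10–14:40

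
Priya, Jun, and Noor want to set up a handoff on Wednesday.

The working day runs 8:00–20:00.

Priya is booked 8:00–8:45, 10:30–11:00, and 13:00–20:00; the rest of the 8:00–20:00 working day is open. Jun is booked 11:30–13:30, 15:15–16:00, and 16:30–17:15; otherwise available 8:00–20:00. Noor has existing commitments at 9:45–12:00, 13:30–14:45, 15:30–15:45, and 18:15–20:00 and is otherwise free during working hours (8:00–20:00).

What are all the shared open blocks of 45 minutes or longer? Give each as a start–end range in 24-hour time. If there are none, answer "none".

08:45–09:45

Priya free within 08:00–20:00: 08:45–10:30, 11:00–13:00.
Jun free within 08:00–20:00: 08:00–11:30, 13:30–15:15, 16:00–16:30, 17:15–20:00.
Noor free within 08:00–20:00: 08:00–09:45, 12:00–13:30, 14:45–15:30, 15:45–18:15.
Priya ∩ Jun: 08:45–10:30, 11:00–11:30.
Priya ∩ Jun ∩ Noor: 08:45–09:45.
Windows ≥ 45 min: 08:45–09:45.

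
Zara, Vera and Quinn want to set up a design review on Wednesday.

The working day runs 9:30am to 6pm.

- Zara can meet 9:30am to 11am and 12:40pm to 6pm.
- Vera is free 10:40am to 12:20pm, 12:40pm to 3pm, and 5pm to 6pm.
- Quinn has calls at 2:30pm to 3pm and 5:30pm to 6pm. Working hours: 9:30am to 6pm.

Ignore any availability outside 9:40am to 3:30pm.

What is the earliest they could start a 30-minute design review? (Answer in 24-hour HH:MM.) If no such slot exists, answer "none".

12:40

Quinn free within 09:30–18:00: 09:30–14:30, 15:00–17:30.
Zara ∩ Vera: 10:40–11:00, 12:40–15:00, 17:00–18:00.
Zara ∩ Vera ∩ Quinn: 10:40–11:00, 12:40–14:30, 17:00–17:30.
Restricted to 09:40–15:30: 10:40–11:00, 12:40–14:30.
Windows ≥ 30 min: 12:40–14:30.
Earliest such window starts at 12:40.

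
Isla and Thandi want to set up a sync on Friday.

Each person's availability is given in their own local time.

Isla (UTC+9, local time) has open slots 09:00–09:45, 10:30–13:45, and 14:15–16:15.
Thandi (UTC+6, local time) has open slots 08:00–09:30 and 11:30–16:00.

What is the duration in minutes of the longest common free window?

105 minutes

Isla → UTC: 00:00–00:45, 01:30–04:45, 05:15–07:15.
Thandi → UTC: 02:00–03:30, 05:30–10:00.
Isla ∩ Thandi: 02:00–03:30, 05:30–07:15.
Common window lengths: 90, 105 min; longest is 105.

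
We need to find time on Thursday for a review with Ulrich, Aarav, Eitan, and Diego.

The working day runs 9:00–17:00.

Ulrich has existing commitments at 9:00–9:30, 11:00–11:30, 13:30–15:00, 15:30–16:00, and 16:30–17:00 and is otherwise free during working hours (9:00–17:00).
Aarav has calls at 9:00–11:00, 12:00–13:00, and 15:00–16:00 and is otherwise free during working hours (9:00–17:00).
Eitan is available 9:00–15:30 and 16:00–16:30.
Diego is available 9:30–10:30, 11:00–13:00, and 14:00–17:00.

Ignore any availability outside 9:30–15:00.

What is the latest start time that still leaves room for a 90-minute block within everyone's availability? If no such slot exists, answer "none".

none

Ulrich free within 09:00–17:00: 09:30–11:00, 11:30–13:30, 15:00–15:30, 16:00–16:30.
Aarav free within 09:00–17:00: 11:00–12:00, 13:00–15:00, 16:00–17:00.
Ulrich ∩ Aarav: 11:30–12:00, 13:00–13:30, 16:00–16:30.
Ulrich ∩ Aarav ∩ Eitan: 11:30–12:00, 13:00–13:30, 16:00–16:30.
Ulrich ∩ Aarav ∩ Eitan ∩ Diego: 11:30–12:00, 16:00–16:30.
Restricted to 09:30–15:00: 11:30–12:00.
Windows ≥ 90 min: (none).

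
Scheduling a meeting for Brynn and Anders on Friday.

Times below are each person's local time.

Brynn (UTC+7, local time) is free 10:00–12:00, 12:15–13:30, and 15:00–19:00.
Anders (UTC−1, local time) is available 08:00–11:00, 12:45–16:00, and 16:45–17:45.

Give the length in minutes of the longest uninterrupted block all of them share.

Brynn → UTC: 03:00–05:00, 05:15–06:30, 08:00–12:00.
Anders → UTC: 09:00–12:00, 13:45–17:00, 17:45–18:45.
Brynn ∩ Anders: 09:00–12:00.
Single common window of 180 minutes.

180 minutes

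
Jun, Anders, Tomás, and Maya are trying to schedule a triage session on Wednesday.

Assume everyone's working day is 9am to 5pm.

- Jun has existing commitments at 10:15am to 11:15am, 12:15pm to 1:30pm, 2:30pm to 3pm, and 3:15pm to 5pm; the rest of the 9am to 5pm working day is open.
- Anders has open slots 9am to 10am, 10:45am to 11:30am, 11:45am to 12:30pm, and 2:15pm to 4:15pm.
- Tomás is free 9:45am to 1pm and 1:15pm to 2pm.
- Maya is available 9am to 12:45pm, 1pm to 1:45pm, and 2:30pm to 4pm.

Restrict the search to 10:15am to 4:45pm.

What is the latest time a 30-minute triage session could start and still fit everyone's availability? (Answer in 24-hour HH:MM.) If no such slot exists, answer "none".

11:45

Jun free within 09:00–17:00: 09:00–10:15, 11:15–12:15, 13:30–14:30, 15:00–15:15.
Jun ∩ Anders: 09:00–10:00, 11:15–11:30, 11:45–12:15, 14:15–14:30, 15:00–15:15.
Jun ∩ Anders ∩ Tomás: 09:45–10:00, 11:15–11:30, 11:45–12:15.
Jun ∩ Anders ∩ Tomás ∩ Maya: 09:45–10:00, 11:15–11:30, 11:45–12:15.
Restricted to 10:15–16:45: 11:15–11:30, 11:45–12:15.
Windows ≥ 30 min: 11:45–12:15.
Latest start in the last window 11:45–12:15 is 12:15 − 30 min = 11:45.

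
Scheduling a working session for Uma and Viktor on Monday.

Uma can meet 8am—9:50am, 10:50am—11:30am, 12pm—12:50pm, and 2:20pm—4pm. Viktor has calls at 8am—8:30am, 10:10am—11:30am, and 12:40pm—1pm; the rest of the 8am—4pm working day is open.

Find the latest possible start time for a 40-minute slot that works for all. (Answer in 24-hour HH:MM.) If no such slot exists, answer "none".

Viktor free within 08:00–16:00: 08:30–10:10, 11:30–12:40, 13:00–16:00.
Uma ∩ Viktor: 08:30–09:50, 12:00–12:40, 14:20–16:00.
Windows ≥ 40 min: 08:30–09:50, 12:00–12:40, 14:20–16:00.
Latest start in the last window 14:20–16:00 is 16:00 − 40 min = 15:20.

15:20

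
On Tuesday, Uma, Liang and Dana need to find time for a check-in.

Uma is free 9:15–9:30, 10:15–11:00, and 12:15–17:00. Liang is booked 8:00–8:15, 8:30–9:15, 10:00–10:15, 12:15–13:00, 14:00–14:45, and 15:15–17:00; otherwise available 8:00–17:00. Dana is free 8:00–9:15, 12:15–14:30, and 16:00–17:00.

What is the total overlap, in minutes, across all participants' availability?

60 minutes

Liang free within 08:00–17:00: 08:15–08:30, 09:15–10:00, 10:15–12:15, 13:00–14:00, 14:45–15:15.
Uma ∩ Liang: 09:15–09:30, 10:15–11:00, 13:00–14:00, 14:45–15:15.
Uma ∩ Liang ∩ Dana: 13:00–14:00.
Total common minutes: 60.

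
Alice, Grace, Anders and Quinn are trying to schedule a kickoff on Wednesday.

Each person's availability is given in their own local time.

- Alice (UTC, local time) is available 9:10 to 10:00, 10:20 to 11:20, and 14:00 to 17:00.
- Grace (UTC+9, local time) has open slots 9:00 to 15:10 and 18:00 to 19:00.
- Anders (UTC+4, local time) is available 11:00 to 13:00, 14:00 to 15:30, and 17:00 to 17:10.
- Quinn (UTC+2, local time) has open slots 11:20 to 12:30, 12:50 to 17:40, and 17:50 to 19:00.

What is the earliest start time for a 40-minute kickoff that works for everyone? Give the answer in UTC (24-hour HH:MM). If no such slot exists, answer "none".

Alice → UTC: 09:10–10:00, 10:20–11:20, 14:00–17:00.
Grace → UTC: 00:00–06:10, 09:00–10:00.
Anders → UTC: 07:00–09:00, 10:00–11:30, 13:00–13:10.
Quinn → UTC: 09:20–10:30, 10:50–15:40, 15:50–17:00.
Alice ∩ Grace: 09:10–10:00.
Alice ∩ Grace ∩ Anders: (none).
Alice ∩ Grace ∩ Anders ∩ Quinn: (none).
Windows ≥ 40 min: (none).

none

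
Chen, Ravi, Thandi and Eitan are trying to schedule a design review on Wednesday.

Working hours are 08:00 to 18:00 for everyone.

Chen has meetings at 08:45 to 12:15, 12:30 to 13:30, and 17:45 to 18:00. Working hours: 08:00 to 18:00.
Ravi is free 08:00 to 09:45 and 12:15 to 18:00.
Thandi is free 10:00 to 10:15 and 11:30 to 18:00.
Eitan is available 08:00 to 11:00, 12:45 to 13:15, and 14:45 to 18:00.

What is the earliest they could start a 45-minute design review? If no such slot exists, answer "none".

14:45

Chen free within 08:00–18:00: 08:00–08:45, 12:15–12:30, 13:30–17:45.
Chen ∩ Ravi: 08:00–08:45, 12:15–12:30, 13:30–17:45.
Chen ∩ Ravi ∩ Thandi: 12:15–12:30, 13:30–17:45.
Chen ∩ Ravi ∩ Thandi ∩ Eitan: 14:45–17:45.
Windows ≥ 45 min: 14:45–17:45.
Earliest such window starts at 14:45.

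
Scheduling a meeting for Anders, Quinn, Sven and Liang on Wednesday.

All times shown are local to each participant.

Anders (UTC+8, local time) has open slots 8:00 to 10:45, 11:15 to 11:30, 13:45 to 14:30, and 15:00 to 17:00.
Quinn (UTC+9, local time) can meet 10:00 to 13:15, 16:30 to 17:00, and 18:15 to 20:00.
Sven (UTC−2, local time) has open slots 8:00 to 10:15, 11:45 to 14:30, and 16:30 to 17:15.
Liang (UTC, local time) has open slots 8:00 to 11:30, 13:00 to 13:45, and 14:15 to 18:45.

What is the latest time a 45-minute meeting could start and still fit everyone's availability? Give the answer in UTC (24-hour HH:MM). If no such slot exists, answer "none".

none

Anders → UTC: 00:00–02:45, 03:15–03:30, 05:45–06:30, 07:00–09:00.
Quinn → UTC: 01:00–04:15, 07:30–08:00, 09:15–11:00.
Sven → UTC: 10:00–12:15, 13:45–16:30, 18:30–19:15.
Liang → UTC: 08:00–11:30, 13:00–13:45, 14:15–18:45.
Anders ∩ Quinn: 01:00–02:45, 03:15–03:30, 07:30–08:00.
Anders ∩ Quinn ∩ Sven: (none).
Anders ∩ Quinn ∩ Sven ∩ Liang: (none).
Windows ≥ 45 min: (none).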